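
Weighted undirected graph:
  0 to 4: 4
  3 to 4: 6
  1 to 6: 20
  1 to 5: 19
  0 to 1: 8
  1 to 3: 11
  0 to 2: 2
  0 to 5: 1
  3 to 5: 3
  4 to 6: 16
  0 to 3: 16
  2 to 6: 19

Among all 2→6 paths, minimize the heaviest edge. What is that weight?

16

Some routes from 2 to 6:
2 → 0 → 3 → 4 → 6: max(2, 16, 6, 16) = 16
2 → 0 → 4 → 6: max(2, 4, 16) = 16
2 → 0 → 5 → 3 → 4 → 6: max(2, 1, 3, 6, 16) = 16
Best route has worst link 16.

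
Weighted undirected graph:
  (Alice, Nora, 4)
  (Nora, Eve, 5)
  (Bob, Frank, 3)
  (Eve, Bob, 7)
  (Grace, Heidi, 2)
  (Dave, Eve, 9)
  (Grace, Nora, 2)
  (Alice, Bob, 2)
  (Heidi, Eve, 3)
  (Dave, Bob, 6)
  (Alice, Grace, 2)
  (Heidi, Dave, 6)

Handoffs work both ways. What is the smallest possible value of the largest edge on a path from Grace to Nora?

2

Checking several routes:
Grace - Alice - Nora: max(2, 4) = 4
Grace - Heidi - Dave - Bob - Alice - Nora: max(2, 6, 6, 2, 4) = 6
Grace - Heidi - Eve - Nora: max(2, 3, 5) = 5
Grace - Nora: max(2) = 2
Smallest bottleneck: 2.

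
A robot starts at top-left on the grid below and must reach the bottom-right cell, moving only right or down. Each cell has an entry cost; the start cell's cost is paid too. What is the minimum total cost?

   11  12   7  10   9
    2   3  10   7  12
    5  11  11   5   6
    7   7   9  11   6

50

Take (0,0) (1,0) (1,1) (1,2) (1,3) (2,3) (2,4) (3,4) for a total of 11 + 2 + 3 + 10 + 7 + 5 + 6 + 6 = 50.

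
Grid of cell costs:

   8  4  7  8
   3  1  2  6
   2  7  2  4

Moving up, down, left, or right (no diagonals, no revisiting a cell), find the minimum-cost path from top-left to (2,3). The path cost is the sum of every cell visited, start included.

20

Take r0c0→r1c0→r1c1→r1c2→r2c2→r2c3 for a total of 8 + 3 + 1 + 2 + 2 + 4 = 20.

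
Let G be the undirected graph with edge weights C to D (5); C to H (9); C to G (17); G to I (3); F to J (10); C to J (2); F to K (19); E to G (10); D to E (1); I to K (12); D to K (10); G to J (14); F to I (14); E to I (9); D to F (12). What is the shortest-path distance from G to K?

Comparing a few candidate routes:
G-E-I-K: 10 + 9 + 12 = 31
G-I-K: 3 + 12 = 15
G-J-C-D-K: 14 + 2 + 5 + 10 = 31
G-I-E-D-K: 3 + 9 + 1 + 10 = 23
G-E-D-K: 10 + 1 + 10 = 21
Shortest: 15.

15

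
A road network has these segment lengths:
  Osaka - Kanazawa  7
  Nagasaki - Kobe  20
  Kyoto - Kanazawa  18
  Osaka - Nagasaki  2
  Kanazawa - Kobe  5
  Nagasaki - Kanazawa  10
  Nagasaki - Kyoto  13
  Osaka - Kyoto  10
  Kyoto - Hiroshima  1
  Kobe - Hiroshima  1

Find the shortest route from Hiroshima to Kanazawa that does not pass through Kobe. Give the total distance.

18

Comparing a few candidate routes:
Hiroshima-Kyoto-Osaka-Kanazawa: 1 + 10 + 7 = 18
Hiroshima-Kyoto-Nagasaki-Osaka-Kanazawa: 1 + 13 + 2 + 7 = 23
Hiroshima-Kyoto-Kanazawa: 1 + 18 = 19
Hiroshima-Kyoto-Osaka-Nagasaki-Kanazawa: 1 + 10 + 2 + 10 = 23
Best route has total 18.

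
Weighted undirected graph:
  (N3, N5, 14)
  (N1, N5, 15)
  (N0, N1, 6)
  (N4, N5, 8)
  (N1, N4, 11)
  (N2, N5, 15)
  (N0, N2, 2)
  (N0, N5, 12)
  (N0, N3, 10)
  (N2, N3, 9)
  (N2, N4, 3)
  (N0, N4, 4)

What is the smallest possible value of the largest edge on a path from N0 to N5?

8

A few of the N0→N5 routes:
N0 - N3 - N2 - N4 - N5: max(10, 9, 3, 8) = 10
N0 - N4 - N5: max(4, 8) = 8
N0 - N2 - N4 - N5: max(2, 3, 8) = 8
The minimum achievable maximum is 8.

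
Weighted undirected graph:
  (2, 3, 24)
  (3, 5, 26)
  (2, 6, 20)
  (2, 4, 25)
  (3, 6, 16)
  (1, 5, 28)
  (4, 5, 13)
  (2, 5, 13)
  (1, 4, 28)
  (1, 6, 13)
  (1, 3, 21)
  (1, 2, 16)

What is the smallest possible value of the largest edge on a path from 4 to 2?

A few of the 4→2 routes:
4 - 2: max(25) = 25
4 - 5 - 3 - 2: max(13, 26, 24) = 26
4 - 5 - 2: max(13, 13) = 13
Smallest bottleneck: 13.

13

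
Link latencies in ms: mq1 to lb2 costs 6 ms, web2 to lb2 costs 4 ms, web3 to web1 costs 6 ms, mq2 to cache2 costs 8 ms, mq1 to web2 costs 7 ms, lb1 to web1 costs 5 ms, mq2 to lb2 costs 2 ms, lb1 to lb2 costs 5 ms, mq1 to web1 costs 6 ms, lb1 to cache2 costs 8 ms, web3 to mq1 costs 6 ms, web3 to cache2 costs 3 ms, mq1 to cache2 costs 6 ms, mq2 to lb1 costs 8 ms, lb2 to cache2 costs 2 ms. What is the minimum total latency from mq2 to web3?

7

Checking several routes:
mq2 -> lb2 -> mq1 -> web3: 2 + 6 + 6 = 14
mq2 -> lb2 -> mq1 -> cache2 -> web3: 2 + 6 + 6 + 3 = 17
mq2 -> cache2 -> web3: 8 + 3 = 11
mq2 -> lb1 -> lb2 -> cache2 -> web3: 8 + 5 + 2 + 3 = 18
mq2 -> lb2 -> cache2 -> web3: 2 + 2 + 3 = 7
mq2 -> lb2 -> cache2 -> mq1 -> web3: 2 + 2 + 6 + 6 = 16
Best route has total 7 ms.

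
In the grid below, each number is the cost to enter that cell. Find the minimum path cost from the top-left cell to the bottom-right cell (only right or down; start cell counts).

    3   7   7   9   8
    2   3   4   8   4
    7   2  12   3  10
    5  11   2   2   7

32

Path [0,0] [1,0] [1,1] [1,2] [1,3] [2,3] [3,3] [3,4]: 3 + 2 + 3 + 4 + 8 + 3 + 2 + 7 = 32.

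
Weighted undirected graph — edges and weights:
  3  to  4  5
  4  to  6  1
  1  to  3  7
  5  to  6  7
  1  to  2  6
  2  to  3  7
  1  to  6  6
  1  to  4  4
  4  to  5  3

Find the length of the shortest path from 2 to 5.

13

Comparing a few candidate routes:
2→1→4→5: 6 + 4 + 3 = 13
2→1→6→4→5: 6 + 6 + 1 + 3 = 16
2→1→6→5: 6 + 6 + 7 = 19
2→3→4→5: 7 + 5 + 3 = 15
2→1→4→6→5: 6 + 4 + 1 + 7 = 18
Shortest: 13.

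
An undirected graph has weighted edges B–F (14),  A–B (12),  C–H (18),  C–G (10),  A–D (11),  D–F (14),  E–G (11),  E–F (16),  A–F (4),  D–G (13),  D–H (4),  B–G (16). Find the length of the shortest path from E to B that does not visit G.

Candidate routes:
E → F → A → B: 16 + 4 + 12 = 32
E → F → B: 16 + 14 = 30
E → F → D → A → B: 16 + 14 + 11 + 12 = 53
Shortest: 30.

30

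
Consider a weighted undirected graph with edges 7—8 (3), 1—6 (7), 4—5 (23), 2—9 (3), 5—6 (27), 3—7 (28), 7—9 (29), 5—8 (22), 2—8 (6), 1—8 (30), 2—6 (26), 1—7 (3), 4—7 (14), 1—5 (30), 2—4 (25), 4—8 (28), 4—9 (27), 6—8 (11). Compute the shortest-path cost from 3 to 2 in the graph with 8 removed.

A few of the 3→2 routes:
3 - 7 - 4 - 2: 28 + 14 + 25 = 67
3 - 7 - 1 - 6 - 2: 28 + 3 + 7 + 26 = 64
3 - 7 - 9 - 2: 28 + 29 + 3 = 60
Best route has total 60.

60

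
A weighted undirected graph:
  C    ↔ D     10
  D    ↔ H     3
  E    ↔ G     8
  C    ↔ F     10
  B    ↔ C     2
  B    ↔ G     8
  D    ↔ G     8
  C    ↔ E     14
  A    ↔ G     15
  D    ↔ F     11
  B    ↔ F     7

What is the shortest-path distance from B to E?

16

A few of the B→E routes:
B → F → C → E: 7 + 10 + 14 = 31
B → C → E: 2 + 14 = 16
B → C → F → D → G → E: 2 + 10 + 11 + 8 + 8 = 39
B → F → D → G → E: 7 + 11 + 8 + 8 = 34
B → C → D → G → E: 2 + 10 + 8 + 8 = 28
B → G → E: 8 + 8 = 16
The minimum is 16.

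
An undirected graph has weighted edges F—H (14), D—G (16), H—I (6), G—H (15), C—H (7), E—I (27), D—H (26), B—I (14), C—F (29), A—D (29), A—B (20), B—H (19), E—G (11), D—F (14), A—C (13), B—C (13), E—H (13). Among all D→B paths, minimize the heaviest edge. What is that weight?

A few of the D→B routes:
D → F → H → I → B: max(14, 14, 6, 14) = 14
D → G → H → I → B: max(16, 15, 6, 14) = 16
D → G → E → H → I → B: max(16, 11, 13, 6, 14) = 16
D → G → E → H → C → B: max(16, 11, 13, 7, 13) = 16
D → F → H → C → B: max(14, 14, 7, 13) = 14
D → G → H → C → B: max(16, 15, 7, 13) = 16
Best route has worst link 14.

14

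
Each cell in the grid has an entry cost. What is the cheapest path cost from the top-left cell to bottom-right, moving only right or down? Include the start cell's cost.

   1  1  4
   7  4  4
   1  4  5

One optimal route is (0,0)→(0,1)→(0,2)→(1,2)→(2,2).
Its cost is 1 + 1 + 4 + 4 + 5 = 15.

15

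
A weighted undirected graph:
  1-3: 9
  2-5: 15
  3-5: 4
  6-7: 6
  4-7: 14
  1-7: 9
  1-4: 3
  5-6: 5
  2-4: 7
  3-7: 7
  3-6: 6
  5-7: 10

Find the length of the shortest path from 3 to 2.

Comparing a few candidate routes:
3 -> 7 -> 1 -> 4 -> 2: 7 + 9 + 3 + 7 = 26
3 -> 1 -> 4 -> 2: 9 + 3 + 7 = 19
3 -> 5 -> 2: 4 + 15 = 19
3 -> 7 -> 4 -> 2: 7 + 14 + 7 = 28
3 -> 6 -> 5 -> 2: 6 + 5 + 15 = 26
The minimum is 19.

19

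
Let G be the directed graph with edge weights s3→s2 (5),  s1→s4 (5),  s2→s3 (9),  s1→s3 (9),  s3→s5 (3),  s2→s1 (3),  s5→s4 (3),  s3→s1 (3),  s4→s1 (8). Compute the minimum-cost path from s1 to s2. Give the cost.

14

Routes from s1 to s2:
s1→s3→s2: 9 + 5 = 14
Shortest: 14.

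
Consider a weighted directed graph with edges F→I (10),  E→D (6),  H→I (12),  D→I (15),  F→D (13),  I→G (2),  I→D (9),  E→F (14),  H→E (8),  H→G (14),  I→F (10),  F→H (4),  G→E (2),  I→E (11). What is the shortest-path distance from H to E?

Paths from H to E:
H - E: 8
H - G - E: 14 + 2 = 16
H - I - E: 12 + 11 = 23
H - I - G - E: 12 + 2 + 2 = 16
Best route has total 8.

8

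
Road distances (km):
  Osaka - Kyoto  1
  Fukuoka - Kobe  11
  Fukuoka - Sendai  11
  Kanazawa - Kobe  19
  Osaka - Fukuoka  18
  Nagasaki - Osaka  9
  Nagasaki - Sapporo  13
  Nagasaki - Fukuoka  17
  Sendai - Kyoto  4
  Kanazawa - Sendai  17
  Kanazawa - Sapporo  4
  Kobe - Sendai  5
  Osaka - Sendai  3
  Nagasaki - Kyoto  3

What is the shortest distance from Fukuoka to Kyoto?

A few of the Fukuoka→Kyoto routes:
Fukuoka -> Kobe -> Sendai -> Osaka -> Kyoto: 11 + 5 + 3 + 1 = 20
Fukuoka -> Sendai -> Osaka -> Kyoto: 11 + 3 + 1 = 15
Fukuoka -> Sendai -> Kyoto: 11 + 4 = 15
Fukuoka -> Kobe -> Sendai -> Kyoto: 11 + 5 + 4 = 20
Fukuoka -> Osaka -> Kyoto: 18 + 1 = 19
Fukuoka -> Nagasaki -> Kyoto: 17 + 3 = 20
The minimum is 15 km.

15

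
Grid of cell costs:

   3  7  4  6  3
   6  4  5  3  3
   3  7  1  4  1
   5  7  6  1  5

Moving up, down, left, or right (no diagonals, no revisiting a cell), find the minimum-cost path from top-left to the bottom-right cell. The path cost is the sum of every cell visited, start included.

Best path: [0,0]→[1,0]→[1,1]→[1,2]→[2,2]→[2,3]→[2,4]→[3,4]
Cost: 3 + 6 + 4 + 5 + 1 + 4 + 1 + 5 = 29

29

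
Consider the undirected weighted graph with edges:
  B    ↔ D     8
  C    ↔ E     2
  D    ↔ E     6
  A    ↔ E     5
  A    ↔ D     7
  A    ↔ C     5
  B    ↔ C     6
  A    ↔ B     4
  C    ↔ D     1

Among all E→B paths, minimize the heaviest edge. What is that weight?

Some routes from E to B:
E-A-B: max(5, 4) = 5
E-C-B: max(2, 6) = 6
E-A-C-B: max(5, 5, 6) = 6
E-C-A-B: max(2, 5, 4) = 5
Smallest bottleneck: 5.

5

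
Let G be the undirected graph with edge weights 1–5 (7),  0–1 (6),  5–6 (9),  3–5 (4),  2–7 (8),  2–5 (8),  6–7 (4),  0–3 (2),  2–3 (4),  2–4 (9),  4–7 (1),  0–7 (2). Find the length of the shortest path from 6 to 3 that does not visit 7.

Candidate routes:
6→5→2→3: 9 + 8 + 4 = 21
6→5→1→0→3: 9 + 7 + 6 + 2 = 24
6→5→3: 9 + 4 = 13
The minimum is 13.

13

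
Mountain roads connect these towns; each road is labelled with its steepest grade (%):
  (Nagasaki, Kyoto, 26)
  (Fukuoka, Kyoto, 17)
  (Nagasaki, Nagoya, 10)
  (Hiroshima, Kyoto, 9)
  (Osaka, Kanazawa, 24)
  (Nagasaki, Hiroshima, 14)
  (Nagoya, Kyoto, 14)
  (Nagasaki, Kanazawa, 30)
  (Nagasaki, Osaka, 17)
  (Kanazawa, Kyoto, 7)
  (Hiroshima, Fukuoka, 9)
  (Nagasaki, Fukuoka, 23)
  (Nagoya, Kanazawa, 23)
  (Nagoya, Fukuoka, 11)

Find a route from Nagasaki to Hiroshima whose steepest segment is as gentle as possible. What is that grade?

Checking several routes:
Nagasaki - Nagoya - Kyoto - Hiroshima: max(10, 14, 9) = 14
Nagasaki - Fukuoka - Nagoya - Kanazawa - Kyoto - Hiroshima: max(23, 11, 23, 7, 9) = 23
Nagasaki - Hiroshima: max(14) = 14
Nagasaki - Nagoya - Kyoto - Fukuoka - Hiroshima: max(10, 14, 17, 9) = 17
Nagasaki - Nagoya - Fukuoka - Kyoto - Hiroshima: max(10, 11, 17, 9) = 17
Nagasaki - Nagoya - Fukuoka - Hiroshima: max(10, 11, 9) = 11
The minimum achievable maximum is 11%.

11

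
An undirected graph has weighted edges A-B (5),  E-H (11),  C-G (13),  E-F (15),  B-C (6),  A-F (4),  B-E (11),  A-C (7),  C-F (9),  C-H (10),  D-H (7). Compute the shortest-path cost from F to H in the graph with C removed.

26

Candidate routes:
F - E - H: 15 + 11 = 26
F - A - B - E - H: 4 + 5 + 11 + 11 = 31
Shortest: 26.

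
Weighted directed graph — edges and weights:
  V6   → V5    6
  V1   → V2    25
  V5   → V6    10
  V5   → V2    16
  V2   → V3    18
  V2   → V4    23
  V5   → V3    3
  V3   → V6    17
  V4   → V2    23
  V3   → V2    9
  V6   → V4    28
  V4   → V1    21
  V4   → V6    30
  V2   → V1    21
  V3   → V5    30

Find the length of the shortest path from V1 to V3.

Paths from V1 to V3:
V1 -> V2 -> V3: 25 + 18 = 43
V1 -> V2 -> V4 -> V6 -> V5 -> V3: 25 + 23 + 30 + 6 + 3 = 87
Shortest: 43.

43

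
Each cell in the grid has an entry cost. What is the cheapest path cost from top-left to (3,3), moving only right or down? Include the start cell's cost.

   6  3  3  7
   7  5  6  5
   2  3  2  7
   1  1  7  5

Best path: r0c0 → r1c0 → r2c0 → r3c0 → r3c1 → r3c2 → r3c3
Cost: 6 + 7 + 2 + 1 + 1 + 7 + 5 = 29
(Top row then right column would cost 36.)

29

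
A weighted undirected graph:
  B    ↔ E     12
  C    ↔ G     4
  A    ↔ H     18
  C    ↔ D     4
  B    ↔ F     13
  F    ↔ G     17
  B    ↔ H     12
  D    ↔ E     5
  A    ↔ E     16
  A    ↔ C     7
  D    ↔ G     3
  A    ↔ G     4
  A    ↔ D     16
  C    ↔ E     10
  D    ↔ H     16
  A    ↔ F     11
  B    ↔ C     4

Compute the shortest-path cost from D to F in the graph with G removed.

A few of the D→F routes:
D→C→B→F: 4 + 4 + 13 = 21
D→C→A→F: 4 + 7 + 11 = 22
D→E→B→F: 5 + 12 + 13 = 30
D→A→F: 16 + 11 = 27
Best route has total 21.

21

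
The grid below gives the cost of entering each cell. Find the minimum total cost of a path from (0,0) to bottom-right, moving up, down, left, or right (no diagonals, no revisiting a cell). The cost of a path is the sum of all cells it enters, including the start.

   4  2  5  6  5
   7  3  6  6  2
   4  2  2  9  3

25

Take r0c0 -> r0c1 -> r1c1 -> r2c1 -> r2c2 -> r2c3 -> r2c4 for a total of 4 + 2 + 3 + 2 + 2 + 9 + 3 = 25.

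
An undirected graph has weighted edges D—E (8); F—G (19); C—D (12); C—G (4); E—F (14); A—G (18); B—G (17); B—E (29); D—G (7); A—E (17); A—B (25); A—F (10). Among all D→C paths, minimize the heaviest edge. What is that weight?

Checking several routes:
D -> E -> F -> G -> C: max(8, 14, 19, 4) = 19
D -> E -> F -> A -> G -> C: max(8, 14, 10, 18, 4) = 18
D -> G -> C: max(7, 4) = 7
D -> E -> A -> G -> C: max(8, 17, 18, 4) = 18
D -> C: max(12) = 12
D -> E -> A -> F -> G -> C: max(8, 17, 10, 19, 4) = 19
Smallest bottleneck: 7.

7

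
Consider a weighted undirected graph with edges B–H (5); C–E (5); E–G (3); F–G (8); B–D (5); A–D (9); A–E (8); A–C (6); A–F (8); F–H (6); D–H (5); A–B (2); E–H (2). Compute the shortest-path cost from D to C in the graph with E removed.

13

Checking several routes:
D - H - B - A - C: 5 + 5 + 2 + 6 = 18
D - B - A - C: 5 + 2 + 6 = 13
D - A - C: 9 + 6 = 15
D - H - F - A - C: 5 + 6 + 8 + 6 = 25
Shortest: 13.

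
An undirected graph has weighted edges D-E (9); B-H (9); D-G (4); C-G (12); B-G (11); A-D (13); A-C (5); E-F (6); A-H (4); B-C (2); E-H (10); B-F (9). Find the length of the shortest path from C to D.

16

Some routes from C to D:
C - G - D: 12 + 4 = 16
C - A - D: 5 + 13 = 18
C - B - G - D: 2 + 11 + 4 = 17
C - B - F - E - D: 2 + 9 + 6 + 9 = 26
C - B - H - A - D: 2 + 9 + 4 + 13 = 28
Shortest: 16.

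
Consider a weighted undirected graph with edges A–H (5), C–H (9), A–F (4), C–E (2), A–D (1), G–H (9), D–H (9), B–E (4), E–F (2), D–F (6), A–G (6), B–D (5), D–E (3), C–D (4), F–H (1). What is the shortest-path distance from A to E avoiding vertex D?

Checking several routes:
A-F-H-C-E: 4 + 1 + 9 + 2 = 16
A-H-F-E: 5 + 1 + 2 = 8
A-H-C-E: 5 + 9 + 2 = 16
A-F-E: 4 + 2 = 6
Best route has total 6.

6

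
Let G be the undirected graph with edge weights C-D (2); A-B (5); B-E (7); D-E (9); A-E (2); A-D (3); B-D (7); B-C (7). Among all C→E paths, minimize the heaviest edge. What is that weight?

3

A few of the C→E routes:
C → D → A → E: max(2, 3, 2) = 3
C → B → A → E: max(7, 5, 2) = 7
C → B → D → A → E: max(7, 7, 3, 2) = 7
Smallest bottleneck: 3.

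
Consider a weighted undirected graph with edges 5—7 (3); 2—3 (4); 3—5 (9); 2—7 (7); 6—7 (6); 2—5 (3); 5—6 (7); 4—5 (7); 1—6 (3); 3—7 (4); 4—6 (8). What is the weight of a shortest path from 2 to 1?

Checking several routes:
2 - 7 - 6 - 1: 7 + 6 + 3 = 16
2 - 5 - 7 - 6 - 1: 3 + 3 + 6 + 3 = 15
2 - 7 - 5 - 6 - 1: 7 + 3 + 7 + 3 = 20
2 - 5 - 6 - 1: 3 + 7 + 3 = 13
2 - 3 - 7 - 6 - 1: 4 + 4 + 6 + 3 = 17
Shortest: 13.

13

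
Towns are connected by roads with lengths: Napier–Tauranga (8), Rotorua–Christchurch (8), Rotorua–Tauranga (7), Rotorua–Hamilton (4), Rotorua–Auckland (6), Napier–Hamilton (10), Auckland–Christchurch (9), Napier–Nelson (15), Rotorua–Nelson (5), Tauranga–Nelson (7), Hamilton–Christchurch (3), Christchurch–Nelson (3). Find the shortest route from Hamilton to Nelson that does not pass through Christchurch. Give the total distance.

Checking several routes:
Hamilton→Rotorua→Nelson: 4 + 5 = 9
Hamilton→Rotorua→Tauranga→Nelson: 4 + 7 + 7 = 18
Hamilton→Napier→Nelson: 10 + 15 = 25
Hamilton→Napier→Tauranga→Nelson: 10 + 8 + 7 = 25
The minimum is 9.

9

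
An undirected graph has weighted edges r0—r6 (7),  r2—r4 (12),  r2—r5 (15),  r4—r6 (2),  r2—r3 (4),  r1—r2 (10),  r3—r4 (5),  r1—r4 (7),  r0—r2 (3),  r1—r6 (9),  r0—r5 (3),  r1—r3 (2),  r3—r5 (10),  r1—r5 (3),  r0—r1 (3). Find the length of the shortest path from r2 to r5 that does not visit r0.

Checking several routes:
r2→r1→r5: 10 + 3 = 13
r2→r3→r1→r5: 4 + 2 + 3 = 9
r2→r3→r5: 4 + 10 = 14
The minimum is 9.

9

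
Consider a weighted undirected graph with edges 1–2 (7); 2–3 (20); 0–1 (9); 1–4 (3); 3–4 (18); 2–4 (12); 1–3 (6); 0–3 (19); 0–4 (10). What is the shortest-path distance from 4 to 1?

3

Comparing a few candidate routes:
4-3-1: 18 + 6 = 24
4-0-3-1: 10 + 19 + 6 = 35
4-0-1: 10 + 9 = 19
4-1: 3
4-2-1: 12 + 7 = 19
Best route has total 3.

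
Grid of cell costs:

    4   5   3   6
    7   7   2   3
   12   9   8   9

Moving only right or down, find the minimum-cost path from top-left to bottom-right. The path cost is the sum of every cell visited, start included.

26

One optimal route is [0,0]→[0,1]→[0,2]→[1,2]→[1,3]→[2,3].
Its cost is 4 + 5 + 3 + 2 + 3 + 9 = 26.
For comparison, the top-then-right route costs 30.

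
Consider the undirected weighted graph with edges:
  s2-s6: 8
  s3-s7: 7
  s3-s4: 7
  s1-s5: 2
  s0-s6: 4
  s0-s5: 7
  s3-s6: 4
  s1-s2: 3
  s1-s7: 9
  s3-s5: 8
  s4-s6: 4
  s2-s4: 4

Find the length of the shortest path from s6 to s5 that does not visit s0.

Comparing a few candidate routes:
s6-s3-s4-s2-s1-s5: 4 + 7 + 4 + 3 + 2 = 20
s6-s2-s1-s5: 8 + 3 + 2 = 13
s6-s4-s3-s5: 4 + 7 + 8 = 19
s6-s3-s5: 4 + 8 = 12
s6-s4-s2-s1-s5: 4 + 4 + 3 + 2 = 13
s6-s3-s7-s1-s5: 4 + 7 + 9 + 2 = 22
Best route has total 12.

12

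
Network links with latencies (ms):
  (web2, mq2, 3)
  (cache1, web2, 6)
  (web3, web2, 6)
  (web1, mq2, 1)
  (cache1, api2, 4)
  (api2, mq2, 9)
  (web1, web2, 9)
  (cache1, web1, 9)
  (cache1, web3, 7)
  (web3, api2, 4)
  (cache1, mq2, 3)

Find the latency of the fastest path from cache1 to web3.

7

A few of the cache1→web3 routes:
cache1 - web2 - web3: 6 + 6 = 12
cache1 - mq2 - web1 - web2 - web3: 3 + 1 + 9 + 6 = 19
cache1 - api2 - web3: 4 + 4 = 8
cache1 - mq2 - api2 - web3: 3 + 9 + 4 = 16
cache1 - web3: 7
cache1 - mq2 - web2 - web3: 3 + 3 + 6 = 12
The minimum is 7 ms.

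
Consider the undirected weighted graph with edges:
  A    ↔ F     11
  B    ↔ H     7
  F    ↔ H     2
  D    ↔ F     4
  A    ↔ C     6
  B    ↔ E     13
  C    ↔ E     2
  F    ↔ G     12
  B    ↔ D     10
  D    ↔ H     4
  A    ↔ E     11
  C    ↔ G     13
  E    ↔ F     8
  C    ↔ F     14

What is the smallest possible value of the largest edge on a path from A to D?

8

Some routes from A to D:
A → E → F → H → B → D: max(11, 8, 2, 7, 10) = 11
A → C → E → F → D: max(6, 2, 8, 4) = 8
A → E → F → H → D: max(11, 8, 2, 4) = 11
A → C → E → F → H → B → D: max(6, 2, 8, 2, 7, 10) = 10
A → C → E → F → H → D: max(6, 2, 8, 2, 4) = 8
Best route has worst link 8.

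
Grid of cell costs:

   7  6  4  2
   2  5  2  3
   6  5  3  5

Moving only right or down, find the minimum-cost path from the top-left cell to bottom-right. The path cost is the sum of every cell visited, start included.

24

Best path: r0c0 → r1c0 → r1c1 → r1c2 → r1c3 → r2c3
Cost: 7 + 2 + 5 + 2 + 3 + 5 = 24
For comparison, the top-then-right route costs 27.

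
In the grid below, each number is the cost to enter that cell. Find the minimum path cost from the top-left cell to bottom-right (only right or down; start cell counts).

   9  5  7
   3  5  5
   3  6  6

27

Take r0c0→r1c0→r2c0→r2c1→r2c2 for a total of 9 + 3 + 3 + 6 + 6 = 27.
(Top row then right column would cost 32.)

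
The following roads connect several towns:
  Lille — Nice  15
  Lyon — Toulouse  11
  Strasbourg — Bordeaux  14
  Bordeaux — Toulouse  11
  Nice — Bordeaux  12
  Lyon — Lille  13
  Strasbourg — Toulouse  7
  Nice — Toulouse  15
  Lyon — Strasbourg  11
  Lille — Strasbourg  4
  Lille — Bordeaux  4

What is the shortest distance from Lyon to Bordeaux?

Some routes from Lyon to Bordeaux:
Lyon -> Toulouse -> Bordeaux: 11 + 11 = 22
Lyon -> Strasbourg -> Bordeaux: 11 + 14 = 25
Lyon -> Lille -> Bordeaux: 13 + 4 = 17
Lyon -> Strasbourg -> Lille -> Bordeaux: 11 + 4 + 4 = 19
Lyon -> Toulouse -> Strasbourg -> Lille -> Bordeaux: 11 + 7 + 4 + 4 = 26
Shortest: 17.

17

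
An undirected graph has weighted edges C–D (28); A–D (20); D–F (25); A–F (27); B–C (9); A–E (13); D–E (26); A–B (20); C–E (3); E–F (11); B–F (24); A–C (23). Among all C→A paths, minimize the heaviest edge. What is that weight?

13

A few of the C→A routes:
C-A: max(23) = 23
C-E-F-D-A: max(3, 11, 25, 20) = 25
C-E-A: max(3, 13) = 13
C-B-A: max(9, 20) = 20
C-B-F-E-A: max(9, 24, 11, 13) = 24
C-E-F-B-A: max(3, 11, 24, 20) = 24
Best route has worst link 13.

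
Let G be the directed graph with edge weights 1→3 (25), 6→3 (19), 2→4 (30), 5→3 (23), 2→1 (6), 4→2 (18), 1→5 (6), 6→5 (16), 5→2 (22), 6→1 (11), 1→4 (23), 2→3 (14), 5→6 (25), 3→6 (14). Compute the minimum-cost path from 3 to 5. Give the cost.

30

Paths from 3 to 5:
3 - 6 - 1 - 5: 14 + 11 + 6 = 31
3 - 6 - 5: 14 + 16 = 30
Best route has total 30.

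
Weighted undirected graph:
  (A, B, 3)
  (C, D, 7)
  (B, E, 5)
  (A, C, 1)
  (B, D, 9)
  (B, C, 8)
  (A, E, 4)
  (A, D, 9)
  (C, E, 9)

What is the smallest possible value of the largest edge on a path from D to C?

7

Comparing a few candidate routes:
D-A-E-C: max(9, 4, 9) = 9
D-A-C: max(9, 1) = 9
D-C: max(7) = 7
D-A-B-E-C: max(9, 3, 5, 9) = 9
D-A-B-C: max(9, 3, 8) = 9
D-A-E-B-C: max(9, 4, 5, 8) = 9
Smallest bottleneck: 7.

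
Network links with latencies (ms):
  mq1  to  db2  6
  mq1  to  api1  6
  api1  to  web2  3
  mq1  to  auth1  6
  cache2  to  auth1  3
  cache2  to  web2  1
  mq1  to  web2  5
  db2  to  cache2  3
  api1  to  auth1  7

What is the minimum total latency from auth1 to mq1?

6

Checking several routes:
auth1→cache2→web2→mq1: 3 + 1 + 5 = 9
auth1→mq1: 6
auth1→api1→mq1: 7 + 6 = 13
auth1→cache2→web2→api1→mq1: 3 + 1 + 3 + 6 = 13
auth1→cache2→db2→mq1: 3 + 3 + 6 = 12
The minimum is 6 ms.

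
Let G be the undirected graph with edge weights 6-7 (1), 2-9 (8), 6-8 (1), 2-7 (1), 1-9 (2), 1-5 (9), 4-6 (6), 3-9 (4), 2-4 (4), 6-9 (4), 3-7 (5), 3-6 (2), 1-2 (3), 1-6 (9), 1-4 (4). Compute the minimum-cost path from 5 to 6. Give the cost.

14

Some routes from 5 to 6:
5 → 1 → 6: 9 + 9 = 18
5 → 1 → 2 → 7 → 6: 9 + 3 + 1 + 1 = 14
5 → 1 → 9 → 6: 9 + 2 + 4 = 15
5 → 1 → 4 → 6: 9 + 4 + 6 = 19
5 → 1 → 4 → 2 → 7 → 6: 9 + 4 + 4 + 1 + 1 = 19
5 → 1 → 9 → 3 → 6: 9 + 2 + 4 + 2 = 17
Best route has total 14.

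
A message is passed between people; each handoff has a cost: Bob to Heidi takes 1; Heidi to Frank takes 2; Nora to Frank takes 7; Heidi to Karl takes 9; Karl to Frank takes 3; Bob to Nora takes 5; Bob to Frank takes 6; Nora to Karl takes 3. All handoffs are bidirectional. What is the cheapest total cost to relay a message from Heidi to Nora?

6

Checking several routes:
Heidi→Bob→Frank→Karl→Nora: 1 + 6 + 3 + 3 = 13
Heidi→Frank→Nora: 2 + 7 = 9
Heidi→Bob→Nora: 1 + 5 = 6
Heidi→Karl→Nora: 9 + 3 = 12
Heidi→Frank→Karl→Nora: 2 + 3 + 3 = 8
Shortest: 6.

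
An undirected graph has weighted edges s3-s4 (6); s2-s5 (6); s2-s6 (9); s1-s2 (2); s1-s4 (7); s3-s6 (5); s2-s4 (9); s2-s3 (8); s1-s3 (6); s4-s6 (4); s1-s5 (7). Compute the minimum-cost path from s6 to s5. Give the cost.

15

Checking several routes:
s6 → s4 → s1 → s5: 4 + 7 + 7 = 18
s6 → s2 → s1 → s5: 9 + 2 + 7 = 18
s6 → s3 → s1 → s5: 5 + 6 + 7 = 18
s6 → s2 → s5: 9 + 6 = 15
Shortest: 15.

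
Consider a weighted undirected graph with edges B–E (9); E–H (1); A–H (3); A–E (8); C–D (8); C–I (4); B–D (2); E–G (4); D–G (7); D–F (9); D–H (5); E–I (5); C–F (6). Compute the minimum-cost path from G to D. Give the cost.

7

Some routes from G to D:
G -> D: 7
G -> E -> H -> D: 4 + 1 + 5 = 10
G -> E -> I -> C -> D: 4 + 5 + 4 + 8 = 21
G -> E -> A -> H -> D: 4 + 8 + 3 + 5 = 20
G -> E -> B -> D: 4 + 9 + 2 = 15
Best route has total 7.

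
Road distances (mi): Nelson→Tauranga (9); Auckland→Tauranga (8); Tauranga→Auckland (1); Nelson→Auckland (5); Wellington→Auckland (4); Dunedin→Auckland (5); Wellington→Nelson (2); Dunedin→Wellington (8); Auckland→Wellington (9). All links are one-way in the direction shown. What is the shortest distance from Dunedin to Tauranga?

13

A few of the Dunedin→Tauranga routes:
Dunedin -> Wellington -> Auckland -> Tauranga: 8 + 4 + 8 = 20
Dunedin -> Wellington -> Nelson -> Tauranga: 8 + 2 + 9 = 19
Dunedin -> Auckland -> Tauranga: 5 + 8 = 13
The minimum is 13 mi.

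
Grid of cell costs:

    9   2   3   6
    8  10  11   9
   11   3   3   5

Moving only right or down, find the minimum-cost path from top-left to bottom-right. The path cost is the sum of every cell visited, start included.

32

Best path: (0,0) -> (0,1) -> (1,1) -> (2,1) -> (2,2) -> (2,3)
Cost: 9 + 2 + 10 + 3 + 3 + 5 = 32
(Top row then right column would cost 34.)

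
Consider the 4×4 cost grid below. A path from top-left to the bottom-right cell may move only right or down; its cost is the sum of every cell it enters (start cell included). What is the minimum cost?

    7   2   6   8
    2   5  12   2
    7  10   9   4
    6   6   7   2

31

Path (0,0) -> (0,1) -> (0,2) -> (0,3) -> (1,3) -> (2,3) -> (3,3): 7 + 2 + 6 + 8 + 2 + 4 + 2 = 31.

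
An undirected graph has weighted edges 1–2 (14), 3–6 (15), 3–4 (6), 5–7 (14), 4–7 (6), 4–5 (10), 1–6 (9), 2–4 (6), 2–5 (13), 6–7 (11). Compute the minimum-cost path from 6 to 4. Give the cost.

A few of the 6→4 routes:
6-7-4: 11 + 6 = 17
6-1-2-4: 9 + 14 + 6 = 29
6-3-4: 15 + 6 = 21
6-7-5-4: 11 + 14 + 10 = 35
The minimum is 17.

17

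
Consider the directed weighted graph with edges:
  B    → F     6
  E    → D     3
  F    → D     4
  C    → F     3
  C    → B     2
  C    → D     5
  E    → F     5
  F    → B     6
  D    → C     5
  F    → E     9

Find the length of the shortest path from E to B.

10

Comparing a few candidate routes:
E -> D -> C -> B: 3 + 5 + 2 = 10
E -> F -> D -> C -> B: 5 + 4 + 5 + 2 = 16
E -> F -> B: 5 + 6 = 11
Shortest: 10.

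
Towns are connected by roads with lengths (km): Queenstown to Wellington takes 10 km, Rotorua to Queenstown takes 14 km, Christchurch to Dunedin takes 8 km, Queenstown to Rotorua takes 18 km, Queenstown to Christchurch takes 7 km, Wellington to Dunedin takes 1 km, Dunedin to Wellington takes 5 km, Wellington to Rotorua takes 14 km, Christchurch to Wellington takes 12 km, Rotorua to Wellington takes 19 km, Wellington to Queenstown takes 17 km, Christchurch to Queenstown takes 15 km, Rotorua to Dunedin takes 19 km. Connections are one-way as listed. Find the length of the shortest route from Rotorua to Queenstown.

Candidate routes:
Rotorua-Queenstown: 14
Rotorua-Dunedin-Wellington-Queenstown: 19 + 5 + 17 = 41
Rotorua-Wellington-Queenstown: 19 + 17 = 36
The minimum is 14 km.

14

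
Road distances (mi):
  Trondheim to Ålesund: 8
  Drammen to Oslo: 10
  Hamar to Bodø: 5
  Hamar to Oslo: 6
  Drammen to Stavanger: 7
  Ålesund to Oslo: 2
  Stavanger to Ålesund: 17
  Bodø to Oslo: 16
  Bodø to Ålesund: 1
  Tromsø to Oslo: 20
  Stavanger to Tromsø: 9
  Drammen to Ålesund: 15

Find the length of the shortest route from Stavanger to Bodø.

Comparing a few candidate routes:
Stavanger→Ålesund→Bodø: 17 + 1 = 18
Stavanger→Drammen→Oslo→Ålesund→Bodø: 7 + 10 + 2 + 1 = 20
Stavanger→Drammen→Ålesund→Bodø: 7 + 15 + 1 = 23
Stavanger→Drammen→Oslo→Hamar→Bodø: 7 + 10 + 6 + 5 = 28
Shortest: 18 mi.

18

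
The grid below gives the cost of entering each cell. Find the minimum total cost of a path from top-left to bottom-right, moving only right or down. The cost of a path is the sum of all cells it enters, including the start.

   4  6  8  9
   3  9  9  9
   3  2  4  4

Path [0,0] [1,0] [2,0] [2,1] [2,2] [2,3]: 4 + 3 + 3 + 2 + 4 + 4 = 20.

20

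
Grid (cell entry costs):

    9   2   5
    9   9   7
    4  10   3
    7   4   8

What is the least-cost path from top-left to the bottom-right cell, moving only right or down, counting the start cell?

Best path: r0c0 r0c1 r0c2 r1c2 r2c2 r3c2
Cost: 9 + 2 + 5 + 7 + 3 + 8 = 34

34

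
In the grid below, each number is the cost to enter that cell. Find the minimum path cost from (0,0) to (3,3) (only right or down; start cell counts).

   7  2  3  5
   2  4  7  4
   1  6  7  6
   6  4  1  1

Cheapest: r0c0 r1c0 r2c0 r2c1 r3c1 r3c2 r3c3
  7 + 2 + 1 + 6 + 4 + 1 + 1 = 22
(Top row then right column would cost 28.)

22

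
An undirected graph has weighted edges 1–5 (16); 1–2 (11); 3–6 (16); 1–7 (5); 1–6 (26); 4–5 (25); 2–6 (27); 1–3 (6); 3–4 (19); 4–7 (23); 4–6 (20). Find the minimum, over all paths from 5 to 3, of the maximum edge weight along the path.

16

A few of the 5→3 routes:
5 - 4 - 7 - 1 - 3: max(25, 23, 5, 6) = 25
5 - 1 - 7 - 4 - 3: max(16, 5, 23, 19) = 23
5 - 1 - 7 - 4 - 6 - 3: max(16, 5, 23, 20, 16) = 23
5 - 1 - 3: max(16, 6) = 16
5 - 4 - 3: max(25, 19) = 25
Smallest bottleneck: 16.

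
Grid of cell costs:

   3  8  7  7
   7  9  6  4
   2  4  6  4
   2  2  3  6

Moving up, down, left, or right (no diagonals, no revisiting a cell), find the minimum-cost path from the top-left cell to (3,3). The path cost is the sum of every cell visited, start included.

Take [0,0] [1,0] [2,0] [3,0] [3,1] [3,2] [3,3] for a total of 3 + 7 + 2 + 2 + 2 + 3 + 6 = 25.

25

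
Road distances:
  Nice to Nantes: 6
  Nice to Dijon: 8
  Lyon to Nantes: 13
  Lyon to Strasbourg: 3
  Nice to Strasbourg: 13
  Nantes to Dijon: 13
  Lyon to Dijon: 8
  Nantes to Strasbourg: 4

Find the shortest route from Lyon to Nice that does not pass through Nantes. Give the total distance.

Paths from Lyon to Nice avoiding Nantes:
Lyon→Dijon→Nice: 8 + 8 = 16
Lyon→Strasbourg→Nice: 3 + 13 = 16
Best route has total 16.

16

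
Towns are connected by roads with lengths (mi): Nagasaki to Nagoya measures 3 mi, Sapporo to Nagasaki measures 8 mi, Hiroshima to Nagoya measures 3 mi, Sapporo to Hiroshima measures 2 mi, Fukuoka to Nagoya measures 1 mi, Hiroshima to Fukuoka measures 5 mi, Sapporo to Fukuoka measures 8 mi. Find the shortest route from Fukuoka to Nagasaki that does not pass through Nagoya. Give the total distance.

15

Routes from Fukuoka to Nagasaki avoiding Nagoya:
Fukuoka - Sapporo - Nagasaki: 8 + 8 = 16
Fukuoka - Hiroshima - Sapporo - Nagasaki: 5 + 2 + 8 = 15
Shortest: 15 mi.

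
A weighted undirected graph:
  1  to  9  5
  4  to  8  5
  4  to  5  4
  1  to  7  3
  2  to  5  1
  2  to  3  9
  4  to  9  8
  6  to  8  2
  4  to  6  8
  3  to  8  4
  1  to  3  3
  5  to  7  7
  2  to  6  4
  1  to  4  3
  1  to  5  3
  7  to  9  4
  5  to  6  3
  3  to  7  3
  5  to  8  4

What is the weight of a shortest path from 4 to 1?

3

Comparing a few candidate routes:
4-1: 3
4-5-1: 4 + 3 = 7
4-8-3-1: 5 + 4 + 3 = 12
4-8-5-1: 5 + 4 + 3 = 12
Best route has total 3.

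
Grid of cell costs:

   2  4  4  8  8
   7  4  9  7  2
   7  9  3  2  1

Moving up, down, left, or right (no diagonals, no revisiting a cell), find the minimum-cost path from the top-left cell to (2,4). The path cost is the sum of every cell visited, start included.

25

Take r0c0 r0c1 r0c2 r1c2 r2c2 r2c3 r2c4 for a total of 2 + 4 + 4 + 9 + 3 + 2 + 1 = 25.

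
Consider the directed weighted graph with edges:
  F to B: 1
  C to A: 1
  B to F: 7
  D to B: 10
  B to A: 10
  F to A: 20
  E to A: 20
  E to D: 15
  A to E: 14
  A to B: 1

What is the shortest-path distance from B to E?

Routes from B to E:
B-F-A-E: 7 + 20 + 14 = 41
B-A-E: 10 + 14 = 24
The minimum is 24.

24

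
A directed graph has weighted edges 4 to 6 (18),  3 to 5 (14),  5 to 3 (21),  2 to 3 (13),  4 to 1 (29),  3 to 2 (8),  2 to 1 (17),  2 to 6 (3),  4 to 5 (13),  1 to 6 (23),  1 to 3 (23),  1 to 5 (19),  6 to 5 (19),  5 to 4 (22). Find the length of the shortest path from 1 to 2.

Paths from 1 to 2:
1 - 5 - 3 - 2: 19 + 21 + 8 = 48
1 - 3 - 2: 23 + 8 = 31
1 - 6 - 5 - 3 - 2: 23 + 19 + 21 + 8 = 71
Best route has total 31.

31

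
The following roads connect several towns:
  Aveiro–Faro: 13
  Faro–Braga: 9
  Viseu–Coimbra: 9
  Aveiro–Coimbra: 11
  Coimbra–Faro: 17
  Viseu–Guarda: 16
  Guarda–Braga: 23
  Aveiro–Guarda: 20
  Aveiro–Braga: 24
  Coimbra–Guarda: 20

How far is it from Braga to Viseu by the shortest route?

A few of the Braga→Viseu routes:
Braga→Faro→Coimbra→Viseu: 9 + 17 + 9 = 35
Braga→Faro→Aveiro→Coimbra→Viseu: 9 + 13 + 11 + 9 = 42
Braga→Guarda→Viseu: 23 + 16 = 39
Shortest: 35.

35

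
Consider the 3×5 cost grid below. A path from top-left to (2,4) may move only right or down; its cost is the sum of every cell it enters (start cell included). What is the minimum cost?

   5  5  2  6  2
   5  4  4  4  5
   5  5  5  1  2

23

Cheapest: [0,0] [0,1] [0,2] [1,2] [1,3] [2,3] [2,4]
  5 + 5 + 2 + 4 + 4 + 1 + 2 = 23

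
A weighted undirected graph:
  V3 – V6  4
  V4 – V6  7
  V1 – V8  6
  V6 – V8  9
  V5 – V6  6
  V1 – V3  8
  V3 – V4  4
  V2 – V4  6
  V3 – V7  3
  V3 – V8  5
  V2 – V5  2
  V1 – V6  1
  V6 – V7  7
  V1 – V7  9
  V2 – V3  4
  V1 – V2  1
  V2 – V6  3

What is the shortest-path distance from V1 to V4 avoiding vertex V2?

Comparing a few candidate routes:
V1 → V8 → V3 → V4: 6 + 5 + 4 = 15
V1 → V6 → V3 → V4: 1 + 4 + 4 = 9
V1 → V6 → V4: 1 + 7 = 8
V1 → V3 → V4: 8 + 4 = 12
The minimum is 8.

8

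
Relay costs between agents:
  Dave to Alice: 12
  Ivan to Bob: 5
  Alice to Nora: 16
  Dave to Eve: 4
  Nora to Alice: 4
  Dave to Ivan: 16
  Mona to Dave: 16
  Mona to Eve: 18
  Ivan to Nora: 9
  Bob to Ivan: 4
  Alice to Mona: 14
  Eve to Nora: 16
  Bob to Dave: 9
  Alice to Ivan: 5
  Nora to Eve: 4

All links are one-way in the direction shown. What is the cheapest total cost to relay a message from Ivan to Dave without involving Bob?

Candidate routes:
Ivan-Nora-Alice-Mona-Dave: 9 + 4 + 14 + 16 = 43
Best route has total 43.

43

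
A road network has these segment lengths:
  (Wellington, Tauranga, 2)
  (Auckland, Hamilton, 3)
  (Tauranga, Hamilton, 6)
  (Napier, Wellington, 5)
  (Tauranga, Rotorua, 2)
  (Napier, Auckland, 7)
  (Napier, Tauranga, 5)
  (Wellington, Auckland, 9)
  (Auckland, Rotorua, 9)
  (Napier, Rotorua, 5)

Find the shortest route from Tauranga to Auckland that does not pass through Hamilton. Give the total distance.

Comparing a few candidate routes:
Tauranga-Rotorua-Auckland: 2 + 9 = 11
Tauranga-Napier-Auckland: 5 + 7 = 12
Tauranga-Wellington-Auckland: 2 + 9 = 11
Best route has total 11.

11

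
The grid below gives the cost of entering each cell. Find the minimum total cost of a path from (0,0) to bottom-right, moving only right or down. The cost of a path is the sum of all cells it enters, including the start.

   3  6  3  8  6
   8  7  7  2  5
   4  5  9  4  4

29

One optimal route is [0,0] [0,1] [0,2] [1,2] [1,3] [2,3] [2,4].
Its cost is 3 + 6 + 3 + 7 + 2 + 4 + 4 = 29.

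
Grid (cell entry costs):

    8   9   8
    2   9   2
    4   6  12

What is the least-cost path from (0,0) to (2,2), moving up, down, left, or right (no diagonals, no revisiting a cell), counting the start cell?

32

One optimal route is [0,0] [1,0] [2,0] [2,1] [2,2].
Its cost is 8 + 2 + 4 + 6 + 12 = 32.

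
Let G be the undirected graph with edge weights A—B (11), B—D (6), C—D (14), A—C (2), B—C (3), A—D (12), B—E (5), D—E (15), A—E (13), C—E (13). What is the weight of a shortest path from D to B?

A few of the D→B routes:
D-C-A-B: 14 + 2 + 11 = 27
D-A-C-B: 12 + 2 + 3 = 17
D-C-B: 14 + 3 = 17
D-E-B: 15 + 5 = 20
D-B: 6
D-A-B: 12 + 11 = 23
Best route has total 6.

6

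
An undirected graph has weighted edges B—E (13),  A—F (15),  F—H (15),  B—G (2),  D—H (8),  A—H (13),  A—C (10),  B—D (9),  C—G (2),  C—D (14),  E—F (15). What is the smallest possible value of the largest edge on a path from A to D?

Some routes from A to D:
A-H-F-E-B-D: max(13, 15, 15, 13, 9) = 15
A-H-F-E-B-G-C-D: max(13, 15, 15, 13, 2, 2, 14) = 15
A-F-H-D: max(15, 15, 8) = 15
A-C-D: max(10, 14) = 14
A-H-D: max(13, 8) = 13
A-C-G-B-D: max(10, 2, 2, 9) = 10
Smallest bottleneck: 10.

10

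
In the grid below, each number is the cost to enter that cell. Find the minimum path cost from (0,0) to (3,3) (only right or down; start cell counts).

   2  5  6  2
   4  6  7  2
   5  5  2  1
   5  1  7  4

Best path: (0,0) → (0,1) → (0,2) → (0,3) → (1,3) → (2,3) → (3,3)
Cost: 2 + 5 + 6 + 2 + 2 + 1 + 4 = 22

22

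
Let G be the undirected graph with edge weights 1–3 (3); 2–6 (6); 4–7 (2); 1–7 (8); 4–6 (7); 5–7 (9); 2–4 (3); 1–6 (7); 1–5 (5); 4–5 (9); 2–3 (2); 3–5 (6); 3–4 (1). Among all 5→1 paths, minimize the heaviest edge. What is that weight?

5

Comparing a few candidate routes:
5 → 3 → 1: max(6, 3) = 6
5 → 3 → 2 → 6 → 1: max(6, 2, 6, 7) = 7
5 → 1: max(5) = 5
5 → 3 → 2 → 4 → 6 → 1: max(6, 2, 3, 7, 7) = 7
The minimum achievable maximum is 5.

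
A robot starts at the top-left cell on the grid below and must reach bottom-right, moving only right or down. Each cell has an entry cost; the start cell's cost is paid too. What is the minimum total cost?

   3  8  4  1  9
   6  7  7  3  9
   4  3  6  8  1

One optimal route is r0c0 -> r0c1 -> r0c2 -> r0c3 -> r1c3 -> r2c3 -> r2c4.
Its cost is 3 + 8 + 4 + 1 + 3 + 8 + 1 = 28.

28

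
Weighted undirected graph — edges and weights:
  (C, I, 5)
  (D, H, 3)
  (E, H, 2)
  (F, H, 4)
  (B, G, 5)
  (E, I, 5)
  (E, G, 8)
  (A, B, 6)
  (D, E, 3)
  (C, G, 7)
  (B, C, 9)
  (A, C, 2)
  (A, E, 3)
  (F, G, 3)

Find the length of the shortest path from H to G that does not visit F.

10

Some routes from H to G avoiding F:
H-E-A-C-G: 2 + 3 + 2 + 7 = 14
H-D-E-G: 3 + 3 + 8 = 14
H-E-G: 2 + 8 = 10
Best route has total 10.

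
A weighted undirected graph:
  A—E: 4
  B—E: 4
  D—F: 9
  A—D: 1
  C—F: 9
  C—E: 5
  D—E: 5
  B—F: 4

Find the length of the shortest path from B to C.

Paths from B to C:
B → E → C: 4 + 5 = 9
B → F → C: 4 + 9 = 13
B → E → D → F → C: 4 + 5 + 9 + 9 = 27
B → F → D → E → C: 4 + 9 + 5 + 5 = 23
B → F → D → A → E → C: 4 + 9 + 1 + 4 + 5 = 23
B → E → A → D → F → C: 4 + 4 + 1 + 9 + 9 = 27
Shortest: 9.

9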